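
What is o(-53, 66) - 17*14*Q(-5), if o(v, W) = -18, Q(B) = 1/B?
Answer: 148/5 ≈ 29.600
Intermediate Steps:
o(-53, 66) - 17*14*Q(-5) = -18 - 17*14/(-5) = -18 - 238*(-1)/5 = -18 - 1*(-238/5) = -18 + 238/5 = 148/5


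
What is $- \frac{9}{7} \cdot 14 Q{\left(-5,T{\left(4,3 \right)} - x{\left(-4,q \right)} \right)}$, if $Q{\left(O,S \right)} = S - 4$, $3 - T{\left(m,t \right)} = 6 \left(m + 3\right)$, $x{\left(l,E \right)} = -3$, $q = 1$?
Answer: $720$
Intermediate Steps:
$T{\left(m,t \right)} = -15 - 6 m$ ($T{\left(m,t \right)} = 3 - 6 \left(m + 3\right) = 3 - 6 \left(3 + m\right) = 3 - \left(18 + 6 m\right) = -15 - 6 m$)
$Q{\left(O,S \right)} = -4 + S$
$- \frac{9}{7} \cdot 14 Q{\left(-5,T{\left(4,3 \right)} - x{\left(-4,q \right)} \right)} = - \frac{9}{7} \cdot 14 \left(-4 - 36\right) = \left(-9\right) \frac{1}{7} \cdot 14 \left(-4 + \left(\left(-15 - 24\right) + 3\right)\right) = \left(- \frac{9}{7}\right) 14 \left(-4 + \left(-39 + 3\right)\right) = - 18 \left(-4 - 36\right) = \left(-18\right) \left(-40\right) = 720$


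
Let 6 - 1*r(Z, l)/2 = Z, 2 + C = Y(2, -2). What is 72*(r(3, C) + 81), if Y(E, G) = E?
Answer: 6264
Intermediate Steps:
C = 0 (C = -2 + 2 = 0)
r(Z, l) = 12 - 2*Z
72*(r(3, C) + 81) = 72*((12 - 2*3) + 81) = 72*((12 - 6) + 81) = 72*(6 + 81) = 72*87 = 6264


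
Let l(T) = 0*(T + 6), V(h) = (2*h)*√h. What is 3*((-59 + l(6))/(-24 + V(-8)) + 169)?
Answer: 166827/328 - 177*I*√2/82 ≈ 508.62 - 3.0526*I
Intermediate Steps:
V(h) = 2*h^(3/2)
l(T) = 0 (l(T) = 0*(6 + T) = 0)
3*((-59 + l(6))/(-24 + V(-8)) + 169) = 3*((-59 + 0)/(-24 + 2*(-8)^(3/2)) + 169) = 3*(-59/(-24 + 2*(-16*I*√2)) + 169) = 3*(-59/(-24 - 32*I*√2) + 169) = 3*(169 - 59/(-24 - 32*I*√2)) = 507 - 177/(-24 - 32*I*√2)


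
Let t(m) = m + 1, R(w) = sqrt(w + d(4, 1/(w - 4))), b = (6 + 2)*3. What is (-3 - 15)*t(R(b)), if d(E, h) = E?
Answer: -18 - 36*sqrt(7) ≈ -113.25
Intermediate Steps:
b = 24 (b = 8*3 = 24)
R(w) = sqrt(4 + w) (R(w) = sqrt(w + 4) = sqrt(4 + w))
t(m) = 1 + m
(-3 - 15)*t(R(b)) = (-3 - 15)*(1 + sqrt(4 + 24)) = -18*(1 + sqrt(28)) = -18*(1 + 2*sqrt(7)) = -18 - 36*sqrt(7)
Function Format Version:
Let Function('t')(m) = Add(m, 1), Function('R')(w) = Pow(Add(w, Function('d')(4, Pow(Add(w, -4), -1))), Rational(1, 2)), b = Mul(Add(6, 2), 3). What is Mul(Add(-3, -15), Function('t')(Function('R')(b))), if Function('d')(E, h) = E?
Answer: Add(-18, Mul(-36, Pow(7, Rational(1, 2)))) ≈ -113.25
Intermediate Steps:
b = 24 (b = Mul(8, 3) = 24)
Function('R')(w) = Pow(Add(4, w), Rational(1, 2)) (Function('R')(w) = Pow(Add(w, 4), Rational(1, 2)) = Pow(Add(4, w), Rational(1, 2)))
Function('t')(m) = Add(1, m)
Mul(Add(-3, -15), Function('t')(Function('R')(b))) = Mul(Add(-3, -15), Add(1, Pow(Add(4, 24), Rational(1, 2)))) = Mul(-18, Add(1, Pow(28, Rational(1, 2)))) = Mul(-18, Add(1, Mul(2, Pow(7, Rational(1, 2))))) = Add(-18, Mul(-36, Pow(7, Rational(1, 2))))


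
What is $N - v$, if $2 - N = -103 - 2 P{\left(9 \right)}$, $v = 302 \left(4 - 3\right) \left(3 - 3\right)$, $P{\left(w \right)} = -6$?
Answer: $93$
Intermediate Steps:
$v = 0$ ($v = 302 \cdot 1 \cdot 0 = 302 \cdot 0 = 0$)
$N = 93$ ($N = 2 - \left(-103 - -12\right) = 2 - \left(-103 + 12\right) = 2 - -91 = 2 + 91 = 93$)
$N - v = 93 - 0 = 93 + 0 = 93$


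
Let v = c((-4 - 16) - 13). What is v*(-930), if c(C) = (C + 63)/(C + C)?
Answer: 4650/11 ≈ 422.73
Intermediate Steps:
c(C) = (63 + C)/(2*C) (c(C) = (63 + C)/((2*C)) = (63 + C)*(1/(2*C)) = (63 + C)/(2*C))
v = -5/11 (v = (63 + ((-4 - 16) - 13))/(2*((-4 - 16) - 13)) = (63 + (-20 - 13))/(2*(-20 - 13)) = (1/2)*(63 - 33)/(-33) = (1/2)*(-1/33)*30 = -5/11 ≈ -0.45455)
v*(-930) = -5/11*(-930) = 4650/11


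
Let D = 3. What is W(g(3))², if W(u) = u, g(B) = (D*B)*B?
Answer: 729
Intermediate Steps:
g(B) = 3*B² (g(B) = (3*B)*B = 3*B²)
W(g(3))² = (3*3²)² = (3*9)² = 27² = 729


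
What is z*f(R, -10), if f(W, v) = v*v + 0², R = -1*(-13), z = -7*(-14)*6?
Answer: 58800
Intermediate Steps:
z = 588 (z = 98*6 = 588)
R = 13
f(W, v) = v² (f(W, v) = v² + 0 = v²)
z*f(R, -10) = 588*(-10)² = 588*100 = 58800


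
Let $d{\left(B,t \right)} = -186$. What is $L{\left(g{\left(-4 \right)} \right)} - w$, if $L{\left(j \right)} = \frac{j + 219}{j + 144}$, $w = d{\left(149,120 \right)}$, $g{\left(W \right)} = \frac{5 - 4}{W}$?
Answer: $\frac{4313}{23} \approx 187.52$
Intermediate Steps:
$g{\left(W \right)} = \frac{1}{W}$ ($g{\left(W \right)} = \frac{5 - 4}{W} = 1 \frac{1}{W} = \frac{1}{W}$)
$w = -186$
$L{\left(j \right)} = \frac{219 + j}{144 + j}$
$L{\left(g{\left(-4 \right)} \right)} - w = \frac{219 + \frac{1}{-4}}{144 + \frac{1}{-4}} - -186 = \frac{219 - \frac{1}{4}}{144 - \frac{1}{4}} + 186 = \frac{1}{\frac{575}{4}} \cdot \frac{875}{4} + 186 = \frac{4}{575} \cdot \frac{875}{4} + 186 = \frac{35}{23} + 186 = \frac{4313}{23}$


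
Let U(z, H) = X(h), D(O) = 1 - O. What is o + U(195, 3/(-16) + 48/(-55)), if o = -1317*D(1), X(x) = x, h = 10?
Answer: 10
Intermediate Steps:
U(z, H) = 10
o = 0 (o = -1317*(1 - 1*1) = -1317*(1 - 1) = -1317*0 = 0)
o + U(195, 3/(-16) + 48/(-55)) = 0 + 10 = 10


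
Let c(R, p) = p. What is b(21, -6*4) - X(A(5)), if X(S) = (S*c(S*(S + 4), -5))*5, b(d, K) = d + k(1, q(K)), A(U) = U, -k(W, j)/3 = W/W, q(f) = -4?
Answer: 143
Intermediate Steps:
k(W, j) = -3 (k(W, j) = -3*W/W = -3*1 = -3)
b(d, K) = -3 + d (b(d, K) = d - 3 = -3 + d)
X(S) = -25*S (X(S) = (S*(-5))*5 = -5*S*5 = -25*S)
b(21, -6*4) - X(A(5)) = (-3 + 21) - (-25)*5 = 18 - 1*(-125) = 18 + 125 = 143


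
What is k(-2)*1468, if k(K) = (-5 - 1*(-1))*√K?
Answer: -5872*I*√2 ≈ -8304.3*I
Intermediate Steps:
k(K) = -4*√K (k(K) = (-5 + 1)*√K = -4*√K)
k(-2)*1468 = -4*I*√2*1468 = -5872*I*√2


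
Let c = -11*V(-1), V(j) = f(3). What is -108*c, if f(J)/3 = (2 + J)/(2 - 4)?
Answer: -8910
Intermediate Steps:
f(J) = -3 - 3*J/2 (f(J) = 3*((2 + J)/(2 - 4)) = 3*((2 + J)/(-2)) = 3*((2 + J)*(-1/2)) = 3*(-1 - J/2) = -3 - 3*J/2)
V(j) = -15/2 (V(j) = -3 - 3/2*3 = -3 - 9/2 = -15/2)
c = 165/2 (c = -11*(-15/2) = 165/2 ≈ 82.500)
-108*c = -108*165/2 = -8910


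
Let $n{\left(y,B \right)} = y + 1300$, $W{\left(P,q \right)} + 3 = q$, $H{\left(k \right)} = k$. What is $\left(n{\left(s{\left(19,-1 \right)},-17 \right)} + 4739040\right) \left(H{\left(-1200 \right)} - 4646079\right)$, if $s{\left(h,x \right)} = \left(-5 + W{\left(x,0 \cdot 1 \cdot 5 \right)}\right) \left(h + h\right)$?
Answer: $-22028269762044$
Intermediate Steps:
$W{\left(P,q \right)} = -3 + q$
$s{\left(h,x \right)} = - 16 h$ ($s{\left(h,x \right)} = \left(-5 - \left(3 - 0 \cdot 1 \cdot 5\right)\right) \left(h + h\right) = \left(-5 + \left(-3 + 0 \cdot 5\right)\right) 2 h = \left(-5 + \left(-3 + 0\right)\right) 2 h = \left(-5 - 3\right) 2 h = - 8 \cdot 2 h = - 16 h$)
$n{\left(y,B \right)} = 1300 + y$
$\left(n{\left(s{\left(19,-1 \right)},-17 \right)} + 4739040\right) \left(H{\left(-1200 \right)} - 4646079\right) = \left(\left(1300 - 304\right) + 4739040\right) \left(-1200 - 4646079\right) = \left(\left(1300 - 304\right) + 4739040\right) \left(-4647279\right) = \left(996 + 4739040\right) \left(-4647279\right) = 4740036 \left(-4647279\right) = -22028269762044$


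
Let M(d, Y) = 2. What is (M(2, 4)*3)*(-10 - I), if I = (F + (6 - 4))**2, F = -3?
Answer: -66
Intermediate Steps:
I = 1 (I = (-3 + (6 - 4))**2 = (-3 + 2)**2 = (-1)**2 = 1)
(M(2, 4)*3)*(-10 - I) = (2*3)*(-10 - 1*1) = 6*(-10 - 1) = 6*(-11) = -66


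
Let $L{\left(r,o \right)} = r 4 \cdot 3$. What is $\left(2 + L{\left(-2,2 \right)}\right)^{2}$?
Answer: $484$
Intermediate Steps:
$L{\left(r,o \right)} = 12 r$ ($L{\left(r,o \right)} = 4 r 3 = 12 r$)
$\left(2 + L{\left(-2,2 \right)}\right)^{2} = \left(2 + 12 \left(-2\right)\right)^{2} = \left(2 - 24\right)^{2} = \left(-22\right)^{2} = 484$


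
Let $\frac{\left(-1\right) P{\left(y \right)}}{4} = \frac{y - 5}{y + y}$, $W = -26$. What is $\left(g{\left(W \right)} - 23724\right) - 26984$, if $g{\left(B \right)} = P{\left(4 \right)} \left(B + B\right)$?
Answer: $-50734$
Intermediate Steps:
$P{\left(y \right)} = - \frac{2 \left(-5 + y\right)}{y}$ ($P{\left(y \right)} = - 4 \frac{y - 5}{y + y} = - 4 \frac{-5 + y}{2 y} = - \frac{2 \left(-5 + y\right)}{y}$)
$g{\left(B \right)} = B$ ($g{\left(B \right)} = \left(-2 + \frac{10}{4}\right) \left(B + B\right) = \left(-2 + 10 \cdot \frac{1}{4}\right) 2 B = \left(-2 + \frac{5}{2}\right) 2 B = \frac{2 B}{2} = B$)
$\left(g{\left(W \right)} - 23724\right) - 26984 = \left(-26 - 23724\right) - 26984 = -23750 - 26984 = -50734$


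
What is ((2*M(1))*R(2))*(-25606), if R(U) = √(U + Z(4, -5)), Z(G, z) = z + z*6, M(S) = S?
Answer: -51212*I*√33 ≈ -2.9419e+5*I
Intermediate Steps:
Z(G, z) = 7*z (Z(G, z) = z + 6*z = 7*z)
R(U) = √(-35 + U) (R(U) = √(U + 7*(-5)) = √(U - 35) = √(-35 + U))
((2*M(1))*R(2))*(-25606) = ((2*1)*√(-35 + 2))*(-25606) = (2*√(-33))*(-25606) = (2*(I*√33))*(-25606) = (2*I*√33)*(-25606) = -51212*I*√33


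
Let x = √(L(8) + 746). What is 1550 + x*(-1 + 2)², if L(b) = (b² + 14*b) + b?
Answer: 1550 + √930 ≈ 1580.5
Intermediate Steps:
L(b) = b² + 15*b
x = √930 (x = √(8*(15 + 8) + 746) = √(8*23 + 746) = √(184 + 746) = √930 ≈ 30.496)
1550 + x*(-1 + 2)² = 1550 + √930*(-1 + 2)² = 1550 + √930*1² = 1550 + √930*1 = 1550 + √930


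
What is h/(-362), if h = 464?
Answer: -232/181 ≈ -1.2818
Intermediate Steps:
h/(-362) = 464/(-362) = 464*(-1/362) = -232/181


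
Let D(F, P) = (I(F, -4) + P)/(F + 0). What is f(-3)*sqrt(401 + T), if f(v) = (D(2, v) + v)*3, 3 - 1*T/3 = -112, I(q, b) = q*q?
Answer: -15*sqrt(746)/2 ≈ -204.85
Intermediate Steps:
I(q, b) = q**2
T = 345 (T = 9 - 3*(-112) = 9 + 336 = 345)
D(F, P) = (P + F**2)/F (D(F, P) = (F**2 + P)/(F + 0) = (P + F**2)/F)
f(v) = 6 + 9*v/2 (f(v) = ((2 + v/2) + v)*3 = (2 + 3*v/2)*3 = 6 + 9*v/2)
f(-3)*sqrt(401 + T) = (6 + (9/2)*(-3))*sqrt(401 + 345) = (6 - 27/2)*sqrt(746) = -15*sqrt(746)/2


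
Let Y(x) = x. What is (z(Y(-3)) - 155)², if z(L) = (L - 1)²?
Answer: 19321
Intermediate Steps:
z(L) = (-1 + L)²
(z(Y(-3)) - 155)² = ((-1 - 3)² - 155)² = ((-4)² - 155)² = (16 - 155)² = (-139)² = 19321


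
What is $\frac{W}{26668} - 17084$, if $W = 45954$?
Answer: $- \frac{227775079}{13334} \approx -17082.0$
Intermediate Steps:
$\frac{W}{26668} - 17084 = \frac{45954}{26668} - 17084 = 45954 \cdot \frac{1}{26668} - 17084 = \frac{22977}{13334} - 17084 = - \frac{227775079}{13334}$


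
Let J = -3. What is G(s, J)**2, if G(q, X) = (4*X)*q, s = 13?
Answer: 24336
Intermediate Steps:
G(q, X) = 4*X*q
G(s, J)**2 = (4*(-3)*13)**2 = (-156)**2 = 24336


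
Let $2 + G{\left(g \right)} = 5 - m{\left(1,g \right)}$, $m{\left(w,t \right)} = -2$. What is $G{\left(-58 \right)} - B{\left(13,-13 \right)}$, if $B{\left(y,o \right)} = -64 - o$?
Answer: $56$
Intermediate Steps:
$G{\left(g \right)} = 5$ ($G{\left(g \right)} = -2 + \left(5 - -2\right) = -2 + \left(5 + 2\right) = -2 + 7 = 5$)
$G{\left(-58 \right)} - B{\left(13,-13 \right)} = 5 - \left(-64 - -13\right) = 5 - \left(-64 + 13\right) = 5 - -51 = 5 + 51 = 56$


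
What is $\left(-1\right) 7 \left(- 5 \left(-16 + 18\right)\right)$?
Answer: $70$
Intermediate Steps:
$\left(-1\right) 7 \left(- 5 \left(-16 + 18\right)\right) = - 7 \left(\left(-5\right) 2\right) = \left(-7\right) \left(-10\right) = 70$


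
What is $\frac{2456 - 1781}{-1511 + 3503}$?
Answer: $\frac{225}{664} \approx 0.33886$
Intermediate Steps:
$\frac{2456 - 1781}{-1511 + 3503} = \frac{675}{1992} = 675 \cdot \frac{1}{1992} = \frac{225}{664}$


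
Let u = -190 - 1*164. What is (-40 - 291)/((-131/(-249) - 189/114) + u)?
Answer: 3131922/3360257 ≈ 0.93205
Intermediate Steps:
u = -354 (u = -190 - 164 = -354)
(-40 - 291)/((-131/(-249) - 189/114) + u) = (-40 - 291)/((-131/(-249) - 189/114) - 354) = -331/((-131*(-1/249) - 189*1/114) - 354) = -331/((131/249 - 63/38) - 354) = -331/(-10709/9462 - 354) = -331/(-3360257/9462) = -331*(-9462/3360257) = 3131922/3360257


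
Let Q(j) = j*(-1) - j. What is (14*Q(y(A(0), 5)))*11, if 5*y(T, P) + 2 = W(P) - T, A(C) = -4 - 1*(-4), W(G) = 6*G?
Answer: -8624/5 ≈ -1724.8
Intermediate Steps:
A(C) = 0 (A(C) = -4 + 4 = 0)
y(T, P) = -⅖ - T/5 + 6*P/5 (y(T, P) = -⅖ + (6*P - T)/5 = -⅖ + (-T + 6*P)/5 = -⅖ + (-T/5 + 6*P/5) = -⅖ - T/5 + 6*P/5)
Q(j) = -2*j (Q(j) = -j - j = -2*j)
(14*Q(y(A(0), 5)))*11 = (14*(-2*(-⅖ - ⅕*0 + (6/5)*5)))*11 = (14*(-2*(-⅖ + 0 + 6)))*11 = (14*(-2*28/5))*11 = (14*(-56/5))*11 = -784/5*11 = -8624/5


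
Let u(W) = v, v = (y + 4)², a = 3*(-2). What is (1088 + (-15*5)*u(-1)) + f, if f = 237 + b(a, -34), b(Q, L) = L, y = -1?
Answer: 616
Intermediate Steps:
a = -6
f = 203 (f = 237 - 34 = 203)
v = 9 (v = (-1 + 4)² = 3² = 9)
u(W) = 9
(1088 + (-15*5)*u(-1)) + f = (1088 - 15*5*9) + 203 = (1088 - 75*9) + 203 = (1088 - 675) + 203 = 413 + 203 = 616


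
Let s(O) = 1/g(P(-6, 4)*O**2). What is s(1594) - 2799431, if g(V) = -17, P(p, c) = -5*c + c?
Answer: -47590328/17 ≈ -2.7994e+6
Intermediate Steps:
P(p, c) = -4*c
s(O) = -1/17 (s(O) = 1/(-17) = -1/17)
s(1594) - 2799431 = -1/17 - 2799431 = -47590328/17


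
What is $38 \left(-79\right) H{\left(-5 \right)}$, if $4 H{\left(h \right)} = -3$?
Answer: $\frac{4503}{2} \approx 2251.5$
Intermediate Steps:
$H{\left(h \right)} = - \frac{3}{4}$ ($H{\left(h \right)} = \frac{1}{4} \left(-3\right) = - \frac{3}{4}$)
$38 \left(-79\right) H{\left(-5 \right)} = 38 \left(-79\right) \left(- \frac{3}{4}\right) = \left(-3002\right) \left(- \frac{3}{4}\right) = \frac{4503}{2}$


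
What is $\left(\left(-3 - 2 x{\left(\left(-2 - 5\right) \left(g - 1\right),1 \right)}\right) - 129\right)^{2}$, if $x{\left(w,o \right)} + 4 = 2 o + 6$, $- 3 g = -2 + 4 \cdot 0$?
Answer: $19600$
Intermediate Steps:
$g = \frac{2}{3}$ ($g = - \frac{-2 + 4 \cdot 0}{3} = - \frac{-2 + 0}{3} = \left(- \frac{1}{3}\right) \left(-2\right) = \frac{2}{3} \approx 0.66667$)
$x{\left(w,o \right)} = 2 + 2 o$ ($x{\left(w,o \right)} = -4 + \left(2 o + 6\right) = -4 + \left(6 + 2 o\right) = 2 + 2 o$)
$\left(\left(-3 - 2 x{\left(\left(-2 - 5\right) \left(g - 1\right),1 \right)}\right) - 129\right)^{2} = \left(\left(-3 - 2 \left(2 + 2 \cdot 1\right)\right) - 129\right)^{2} = \left(\left(-3 - 2 \left(2 + 2\right)\right) - 129\right)^{2} = \left(\left(-3 - 8\right) - 129\right)^{2} = \left(-11 - 129\right)^{2} = \left(-140\right)^{2} = 19600$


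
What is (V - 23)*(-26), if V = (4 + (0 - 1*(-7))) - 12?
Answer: 624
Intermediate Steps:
V = -1 (V = (4 + (0 + 7)) - 12 = (4 + 7) - 12 = 11 - 12 = -1)
(V - 23)*(-26) = (-1 - 23)*(-26) = -24*(-26) = 624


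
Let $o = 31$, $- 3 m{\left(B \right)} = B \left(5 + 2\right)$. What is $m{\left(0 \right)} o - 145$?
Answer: $-145$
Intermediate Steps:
$m{\left(B \right)} = - \frac{7 B}{3}$ ($m{\left(B \right)} = - \frac{B \left(5 + 2\right)}{3} = - \frac{B 7}{3} = - \frac{7 B}{3}$)
$m{\left(0 \right)} o - 145 = \left(- \frac{7}{3}\right) 0 \cdot 31 - 145 = 0 \cdot 31 - 145 = 0 - 145 = -145$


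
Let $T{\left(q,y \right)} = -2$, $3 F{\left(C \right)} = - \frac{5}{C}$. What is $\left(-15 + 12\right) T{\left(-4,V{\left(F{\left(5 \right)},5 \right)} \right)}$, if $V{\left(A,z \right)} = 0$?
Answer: $6$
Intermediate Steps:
$F{\left(C \right)} = - \frac{5}{3 C}$ ($F{\left(C \right)} = \frac{\left(-5\right) \frac{1}{C}}{3} = - \frac{5}{3 C}$)
$\left(-15 + 12\right) T{\left(-4,V{\left(F{\left(5 \right)},5 \right)} \right)} = \left(-15 + 12\right) \left(-2\right) = \left(-3\right) \left(-2\right) = 6$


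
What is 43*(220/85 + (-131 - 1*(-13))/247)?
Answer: 381066/4199 ≈ 90.752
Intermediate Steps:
43*(220/85 + (-131 - 1*(-13))/247) = 43*(220*(1/85) + (-131 + 13)*(1/247)) = 43*(44/17 - 118*1/247) = 43*(44/17 - 118/247) = 43*(8862/4199) = 381066/4199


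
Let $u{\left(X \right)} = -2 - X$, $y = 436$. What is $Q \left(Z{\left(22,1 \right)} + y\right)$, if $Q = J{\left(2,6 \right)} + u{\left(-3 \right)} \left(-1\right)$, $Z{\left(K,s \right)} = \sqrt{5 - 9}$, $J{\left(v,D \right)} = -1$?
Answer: $-872 - 4 i \approx -872.0 - 4.0 i$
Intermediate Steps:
$Z{\left(K,s \right)} = 2 i$ ($Z{\left(K,s \right)} = \sqrt{-4} = 2 i$)
$Q = -2$ ($Q = -1 + \left(-2 - -3\right) \left(-1\right) = -1 + \left(-2 + 3\right) \left(-1\right) = -1 + 1 \left(-1\right) = -1 - 1 = -2$)
$Q \left(Z{\left(22,1 \right)} + y\right) = - 2 \left(2 i + 436\right) = - 2 \left(436 + 2 i\right) = -872 - 4 i$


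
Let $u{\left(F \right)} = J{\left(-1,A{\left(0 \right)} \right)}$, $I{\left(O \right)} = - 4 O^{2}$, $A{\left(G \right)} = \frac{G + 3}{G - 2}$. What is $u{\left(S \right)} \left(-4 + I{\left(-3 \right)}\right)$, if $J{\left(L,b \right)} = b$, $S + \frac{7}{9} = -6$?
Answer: $60$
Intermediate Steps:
$A{\left(G \right)} = \frac{3 + G}{-2 + G}$
$S = - \frac{61}{9}$ ($S = - \frac{7}{9} - 6 = - \frac{61}{9} \approx -6.7778$)
$u{\left(F \right)} = - \frac{3}{2}$ ($u{\left(F \right)} = \frac{3 + 0}{-2 + 0} = \frac{1}{-2} \cdot 3 = \left(- \frac{1}{2}\right) 3 = - \frac{3}{2}$)
$u{\left(S \right)} \left(-4 + I{\left(-3 \right)}\right) = - \frac{3 \left(-4 - 4 \left(-3\right)^{2}\right)}{2} = - \frac{3 \left(-4 - 36\right)}{2} = \left(- \frac{3}{2}\right) \left(-40\right) = 60$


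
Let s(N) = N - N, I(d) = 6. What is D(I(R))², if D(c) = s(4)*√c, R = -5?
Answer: 0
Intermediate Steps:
s(N) = 0
D(c) = 0 (D(c) = 0*√c = 0)
D(I(R))² = 0² = 0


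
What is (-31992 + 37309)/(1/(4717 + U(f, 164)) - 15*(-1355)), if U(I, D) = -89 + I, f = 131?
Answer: 25303603/96726676 ≈ 0.26160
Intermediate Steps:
(-31992 + 37309)/(1/(4717 + U(f, 164)) - 15*(-1355)) = (-31992 + 37309)/(1/(4717 + (-89 + 131)) - 15*(-1355)) = 5317/(1/(4717 + 42) + 20325) = 5317/(1/4759 + 20325) = 5317/(96726676/4759) = 5317*(4759/96726676) = 25303603/96726676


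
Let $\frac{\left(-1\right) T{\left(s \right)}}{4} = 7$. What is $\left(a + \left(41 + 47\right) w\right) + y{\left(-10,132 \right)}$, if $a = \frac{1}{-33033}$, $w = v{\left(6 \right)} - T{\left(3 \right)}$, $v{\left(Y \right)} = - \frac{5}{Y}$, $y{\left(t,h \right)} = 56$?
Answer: $\frac{80820739}{33033} \approx 2446.7$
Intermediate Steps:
$T{\left(s \right)} = -28$ ($T{\left(s \right)} = \left(-4\right) 7 = -28$)
$w = \frac{163}{6}$ ($w = - \frac{5}{6} - -28 = \left(-5\right) \frac{1}{6} + 28 = - \frac{5}{6} + 28 = \frac{163}{6} \approx 27.167$)
$a = - \frac{1}{33033} \approx -3.0273 \cdot 10^{-5}$
$\left(a + \left(41 + 47\right) w\right) + y{\left(-10,132 \right)} = \left(- \frac{1}{33033} + \left(41 + 47\right) \frac{163}{6}\right) + 56 = \left(- \frac{1}{33033} + 88 \cdot \frac{163}{6}\right) + 56 = \left(- \frac{1}{33033} + \frac{7172}{3}\right) + 56 = \frac{78970891}{33033} + 56 = \frac{80820739}{33033}$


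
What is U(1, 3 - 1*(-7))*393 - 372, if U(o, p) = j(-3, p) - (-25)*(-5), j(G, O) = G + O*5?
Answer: -31026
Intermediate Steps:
j(G, O) = G + 5*O
U(o, p) = -128 + 5*p (U(o, p) = (-3 + 5*p) - (-25)*(-5) = (-3 + 5*p) - 5*25 = (-3 + 5*p) - 125 = -128 + 5*p)
U(1, 3 - 1*(-7))*393 - 372 = (-128 + 5*(3 - 1*(-7)))*393 - 372 = (-128 + 5*(3 + 7))*393 - 372 = (-128 + 5*10)*393 - 372 = (-128 + 50)*393 - 372 = -78*393 - 372 = -30654 - 372 = -31026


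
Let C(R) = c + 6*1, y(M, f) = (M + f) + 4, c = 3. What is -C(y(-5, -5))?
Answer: -9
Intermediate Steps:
y(M, f) = 4 + M + f
C(R) = 9 (C(R) = 3 + 6*1 = 3 + 6 = 9)
-C(y(-5, -5)) = -1*9 = -9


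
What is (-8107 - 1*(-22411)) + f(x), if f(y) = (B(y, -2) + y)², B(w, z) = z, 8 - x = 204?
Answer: 53508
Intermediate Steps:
x = -196 (x = 8 - 1*204 = 8 - 204 = -196)
f(y) = (-2 + y)²
(-8107 - 1*(-22411)) + f(x) = (-8107 - 1*(-22411)) + (-2 - 196)² = (-8107 + 22411) + (-198)² = 14304 + 39204 = 53508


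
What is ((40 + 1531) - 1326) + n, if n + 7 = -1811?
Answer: -1573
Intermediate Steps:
n = -1818 (n = -7 - 1811 = -1818)
((40 + 1531) - 1326) + n = ((40 + 1531) - 1326) - 1818 = (1571 - 1326) - 1818 = 245 - 1818 = -1573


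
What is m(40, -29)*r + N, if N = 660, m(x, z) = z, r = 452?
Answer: -12448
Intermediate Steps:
m(40, -29)*r + N = -29*452 + 660 = -13108 + 660 = -12448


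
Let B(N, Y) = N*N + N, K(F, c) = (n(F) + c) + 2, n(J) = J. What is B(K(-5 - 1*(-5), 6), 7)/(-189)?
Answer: -8/21 ≈ -0.38095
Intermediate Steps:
K(F, c) = 2 + F + c (K(F, c) = (F + c) + 2 = 2 + F + c)
B(N, Y) = N + N² (B(N, Y) = N² + N = N + N²)
B(K(-5 - 1*(-5), 6), 7)/(-189) = ((2 + (-5 - 1*(-5)) + 6)*(1 + (2 + (-5 - 1*(-5)) + 6)))/(-189) = ((2 + (-5 + 5) + 6)*(1 + (2 + (-5 + 5) + 6)))*(-1/189) = ((2 + 0 + 6)*(1 + (2 + 0 + 6)))*(-1/189) = (8*(1 + 8))*(-1/189) = (8*9)*(-1/189) = 72*(-1/189) = -8/21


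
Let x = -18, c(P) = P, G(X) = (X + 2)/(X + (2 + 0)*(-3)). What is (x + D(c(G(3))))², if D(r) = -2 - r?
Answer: 3025/9 ≈ 336.11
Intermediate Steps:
G(X) = (2 + X)/(-6 + X) (G(X) = (2 + X)/(X + 2*(-3)) = (2 + X)/(X - 6) = (2 + X)/(-6 + X))
(x + D(c(G(3))))² = (-18 + (-2 - (2 + 3)/(-6 + 3)))² = (-18 + (-2 - 5/(-3)))² = (-18 + (-2 - (-1)*5/3))² = (-18 + (-2 - 1*(-5/3)))² = (-18 + (-2 + 5/3))² = (-18 - ⅓)² = (-55/3)² = 3025/9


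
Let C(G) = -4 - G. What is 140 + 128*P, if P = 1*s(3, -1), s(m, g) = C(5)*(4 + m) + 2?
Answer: -7668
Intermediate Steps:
s(m, g) = -34 - 9*m (s(m, g) = (-4 - 1*5)*(4 + m) + 2 = (-4 - 5)*(4 + m) + 2 = -9*(4 + m) + 2 = (-36 - 9*m) + 2 = -34 - 9*m)
P = -61 (P = 1*(-34 - 9*3) = 1*(-34 - 27) = 1*(-61) = -61)
140 + 128*P = 140 + 128*(-61) = 140 - 7808 = -7668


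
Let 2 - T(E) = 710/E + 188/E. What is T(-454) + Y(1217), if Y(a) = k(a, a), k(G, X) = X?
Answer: 277162/227 ≈ 1221.0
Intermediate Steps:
T(E) = 2 - 898/E (T(E) = 2 - (710/E + 188/E) = 2 - 898/E)
Y(a) = a
T(-454) + Y(1217) = (2 - 898/(-454)) + 1217 = (2 - 898*(-1/454)) + 1217 = (2 + 449/227) + 1217 = 903/227 + 1217 = 277162/227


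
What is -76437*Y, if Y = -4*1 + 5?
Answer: -76437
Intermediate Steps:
Y = 1 (Y = -4 + 5 = 1)
-76437*Y = -76437*1 = -76437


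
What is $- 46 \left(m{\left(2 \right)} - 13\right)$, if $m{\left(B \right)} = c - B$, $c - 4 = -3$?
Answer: $644$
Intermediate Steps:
$c = 1$ ($c = 4 - 3 = 1$)
$m{\left(B \right)} = 1 - B$
$- 46 \left(m{\left(2 \right)} - 13\right) = - 46 \left(\left(1 - 2\right) - 13\right) = - 46 \left(-1 - 13\right) = \left(-46\right) \left(-14\right) = 644$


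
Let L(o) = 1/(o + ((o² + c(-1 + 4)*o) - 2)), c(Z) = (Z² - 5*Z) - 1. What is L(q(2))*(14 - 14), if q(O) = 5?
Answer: 0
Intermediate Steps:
c(Z) = -1 + Z² - 5*Z
L(o) = 1/(-2 + o² - 6*o) (L(o) = 1/(o + ((o² + (-1 + (-1 + 4)² - 5*(-1 + 4))*o) - 2)) = 1/(o + ((o² + (-1 + 3² - 5*3)*o) - 2)) = 1/(o + ((o² + (-1 + 9 - 15)*o) - 2)) = 1/(o + ((o² - 7*o) - 2)) = 1/(o + (-2 + o² - 7*o)) = 1/(-2 + o² - 6*o))
L(q(2))*(14 - 14) = (14 - 14)/(-2 + 5² - 6*5) = 0/(-2 + 25 - 30) = 0/(-7) = -⅐*0 = 0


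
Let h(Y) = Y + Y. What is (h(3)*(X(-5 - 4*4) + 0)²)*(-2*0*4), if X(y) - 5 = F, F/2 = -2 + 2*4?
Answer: 0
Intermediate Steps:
F = 12 (F = 2*(-2 + 2*4) = 2*(-2 + 8) = 2*6 = 12)
X(y) = 17 (X(y) = 5 + 12 = 17)
h(Y) = 2*Y
(h(3)*(X(-5 - 4*4) + 0)²)*(-2*0*4) = ((2*3)*(17 + 0)²)*(-2*0*4) = (6*17²)*(0*4) = (6*289)*0 = 1734*0 = 0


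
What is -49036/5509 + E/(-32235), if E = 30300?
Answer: -16643792/1691263 ≈ -9.8410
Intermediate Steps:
-49036/5509 + E/(-32235) = -49036/5509 + 30300/(-32235) = -49036*1/5509 + 30300*(-1/32235) = -49036/5509 - 2020/2149 = -16643792/1691263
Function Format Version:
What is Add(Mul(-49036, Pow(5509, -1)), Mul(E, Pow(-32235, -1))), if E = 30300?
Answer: Rational(-16643792, 1691263) ≈ -9.8410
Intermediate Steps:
Add(Mul(-49036, Pow(5509, -1)), Mul(E, Pow(-32235, -1))) = Add(Mul(-49036, Pow(5509, -1)), Mul(30300, Pow(-32235, -1))) = Add(Mul(-49036, Rational(1, 5509)), Mul(30300, Rational(-1, 32235))) = Add(Rational(-49036, 5509), Rational(-2020, 2149)) = Rational(-16643792, 1691263)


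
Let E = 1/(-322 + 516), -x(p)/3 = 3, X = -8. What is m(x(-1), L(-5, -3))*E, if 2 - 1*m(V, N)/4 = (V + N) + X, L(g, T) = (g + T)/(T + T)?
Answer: 106/291 ≈ 0.36426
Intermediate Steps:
L(g, T) = (T + g)/(2*T) (L(g, T) = (T + g)/((2*T)) = (T + g)*(1/(2*T)) = (T + g)/(2*T))
x(p) = -9 (x(p) = -3*3 = -9)
m(V, N) = 40 - 4*N - 4*V (m(V, N) = 8 - 4*((V + N) - 8) = 8 - 4*((N + V) - 8) = 8 - 4*(-8 + N + V) = 8 + (32 - 4*N - 4*V) = 40 - 4*N - 4*V)
E = 1/194 ≈ 0.0051546
m(x(-1), L(-5, -3))*E = (40 - 2*(-3 - 5)/(-3) - 4*(-9))*(1/194) = (40 - 2*(-1)*(-8)/3 + 36)*(1/194) = (40 - 4*4/3 + 36)*(1/194) = (40 - 16/3 + 36)*(1/194) = (212/3)*(1/194) = 106/291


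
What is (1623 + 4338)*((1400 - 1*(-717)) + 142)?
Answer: 13465899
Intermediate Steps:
(1623 + 4338)*((1400 - 1*(-717)) + 142) = 5961*((1400 + 717) + 142) = 5961*(2117 + 142) = 5961*2259 = 13465899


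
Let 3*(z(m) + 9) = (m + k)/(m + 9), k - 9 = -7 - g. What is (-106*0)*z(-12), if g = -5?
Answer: 0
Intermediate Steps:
k = 7 (k = 9 + (-7 - 1*(-5)) = 9 + (-7 + 5) = 9 - 2 = 7)
z(m) = -9 + (7 + m)/(3*(9 + m)) (z(m) = -9 + ((m + 7)/(m + 9))/3 = -9 + ((7 + m)/(9 + m))/3 = -9 + (7 + m)/(3*(9 + m)))
(-106*0)*z(-12) = (-106*0)*(2*(-118 - 13*(-12))/(3*(9 - 12))) = 0*((⅔)*(-118 + 156)/(-3)) = 0*((⅔)*(-⅓)*38) = 0*(-76/9) = 0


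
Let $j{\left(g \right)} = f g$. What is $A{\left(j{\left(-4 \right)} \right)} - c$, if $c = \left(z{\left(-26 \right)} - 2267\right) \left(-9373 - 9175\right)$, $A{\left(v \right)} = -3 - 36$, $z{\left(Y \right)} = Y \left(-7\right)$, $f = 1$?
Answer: $-38672619$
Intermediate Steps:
$z{\left(Y \right)} = - 7 Y$
$j{\left(g \right)} = g$ ($j{\left(g \right)} = 1 g = g$)
$A{\left(v \right)} = -39$ ($A{\left(v \right)} = -3 - 36 = -39$)
$c = 38672580$ ($c = \left(\left(-7\right) \left(-26\right) - 2267\right) \left(-9373 - 9175\right) = \left(182 - 2267\right) \left(-18548\right) = \left(-2085\right) \left(-18548\right) = 38672580$)
$A{\left(j{\left(-4 \right)} \right)} - c = -39 - 38672580 = -38672619$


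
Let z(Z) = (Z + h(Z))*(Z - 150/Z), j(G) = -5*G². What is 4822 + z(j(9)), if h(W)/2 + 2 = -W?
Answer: -4250731/27 ≈ -1.5743e+5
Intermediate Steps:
h(W) = -4 - 2*W (h(W) = -4 + 2*(-W) = -4 - 2*W)
z(Z) = (-4 - Z)*(Z - 150/Z) (z(Z) = (Z + (-4 - 2*Z))*(Z - 150/Z) = (-4 - Z)*(Z - 150/Z))
4822 + z(j(9)) = 4822 + (150 - (-5*9²)² - (-20)*9² + 600/((-5*9²))) = 4822 + (150 - (-5*81)² - (-20)*81 + 600/((-5*81))) = 4822 + (150 - 1*(-405)² - 4*(-405) + 600/(-405)) = 4822 + (150 - 1*164025 + 1620 + 600*(-1/405)) = 4822 + (150 - 164025 + 1620 - 40/27) = 4822 - 4380925/27 = -4250731/27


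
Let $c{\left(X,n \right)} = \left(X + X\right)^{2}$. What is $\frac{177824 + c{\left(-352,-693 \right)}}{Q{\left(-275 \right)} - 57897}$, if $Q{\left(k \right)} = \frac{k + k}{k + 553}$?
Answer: $- \frac{46804080}{4023979} \approx -11.631$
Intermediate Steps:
$Q{\left(k \right)} = \frac{2 k}{553 + k}$
$c{\left(X,n \right)} = 4 X^{2}$ ($c{\left(X,n \right)} = \left(2 X\right)^{2} = 4 X^{2}$)
$\frac{177824 + c{\left(-352,-693 \right)}}{Q{\left(-275 \right)} - 57897} = \frac{177824 + 4 \left(-352\right)^{2}}{2 \left(-275\right) \frac{1}{553 - 275} - 57897} = \frac{177824 + 4 \cdot 123904}{2 \left(-275\right) \frac{1}{278} - 57897} = \frac{177824 + 495616}{2 \left(-275\right) \frac{1}{278} - 57897} = \frac{673440}{- \frac{275}{139} - 57897} = \frac{673440}{- \frac{8047958}{139}} = 673440 \left(- \frac{139}{8047958}\right) = - \frac{46804080}{4023979}$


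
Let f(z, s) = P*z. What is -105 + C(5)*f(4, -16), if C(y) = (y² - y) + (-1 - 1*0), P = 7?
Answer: 427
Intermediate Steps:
C(y) = -1 + y² - y (C(y) = (y² - y) + (-1 + 0) = (y² - y) - 1 = -1 + y² - y)
f(z, s) = 7*z
-105 + C(5)*f(4, -16) = -105 + (-1 + 5² - 1*5)*(7*4) = -105 + (-1 + 25 - 5)*28 = -105 + 19*28 = -105 + 532 = 427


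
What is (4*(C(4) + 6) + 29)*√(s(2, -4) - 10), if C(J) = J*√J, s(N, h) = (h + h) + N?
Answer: 340*I ≈ 340.0*I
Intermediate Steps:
s(N, h) = N + 2*h (s(N, h) = 2*h + N = N + 2*h)
C(J) = J^(3/2)
(4*(C(4) + 6) + 29)*√(s(2, -4) - 10) = (4*(4^(3/2) + 6) + 29)*√((2 + 2*(-4)) - 10) = (4*(8 + 6) + 29)*√((2 - 8) - 10) = (4*14 + 29)*√(-6 - 10) = (56 + 29)*√(-16) = 85*(4*I) = 340*I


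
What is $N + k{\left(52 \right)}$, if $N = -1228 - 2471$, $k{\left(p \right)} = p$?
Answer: $-3647$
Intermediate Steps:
$N = -3699$ ($N = -1228 - 2471 = -3699$)
$N + k{\left(52 \right)} = -3699 + 52 = -3647$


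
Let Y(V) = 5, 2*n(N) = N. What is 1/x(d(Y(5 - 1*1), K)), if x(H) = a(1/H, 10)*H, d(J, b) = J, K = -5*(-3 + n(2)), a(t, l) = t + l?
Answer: 1/51 ≈ 0.019608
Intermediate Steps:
a(t, l) = l + t
n(N) = N/2
K = 10 (K = -5*(-3 + (1/2)*2) = -5*(-3 + 1) = -5*(-2) = 10)
x(H) = H*(10 + 1/H) (x(H) = (10 + 1/H)*H = H*(10 + 1/H))
1/x(d(Y(5 - 1*1), K)) = 1/(1 + 10*5) = 1/(1 + 50) = 1/51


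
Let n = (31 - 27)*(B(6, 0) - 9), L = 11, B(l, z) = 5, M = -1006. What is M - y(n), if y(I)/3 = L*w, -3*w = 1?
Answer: -995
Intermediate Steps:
w = -⅓ (w = -⅓*1 = -⅓ ≈ -0.33333)
n = -16 (n = (31 - 27)*(5 - 9) = 4*(-4) = -16)
y(I) = -11 (y(I) = 3*(11*(-⅓)) = 3*(-11/3) = -11)
M - y(n) = -1006 - 1*(-11) = -1006 + 11 = -995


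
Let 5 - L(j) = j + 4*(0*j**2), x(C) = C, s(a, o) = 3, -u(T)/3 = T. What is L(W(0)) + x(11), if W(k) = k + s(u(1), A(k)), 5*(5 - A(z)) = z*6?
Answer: 13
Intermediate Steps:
u(T) = -3*T
A(z) = 5 - 6*z/5 (A(z) = 5 - z*6/5 = 5 - 6*z/5)
W(k) = 3 + k (W(k) = k + 3 = 3 + k)
L(j) = 5 - j (L(j) = 5 - (j + 4*(0*j**2)) = 5 - (j + 4*0) = 5 - (j + 0) = 5 - j)
L(W(0)) + x(11) = (5 - (3 + 0)) + 11 = (5 - 1*3) + 11 = (5 - 3) + 11 = 2 + 11 = 13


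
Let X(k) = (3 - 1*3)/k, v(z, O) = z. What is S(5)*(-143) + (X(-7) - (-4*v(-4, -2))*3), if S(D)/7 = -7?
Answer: 6959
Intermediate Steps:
S(D) = -49 (S(D) = 7*(-7) = -49)
X(k) = 0 (X(k) = (3 - 3)/k = 0/k = 0)
S(5)*(-143) + (X(-7) - (-4*v(-4, -2))*3) = -49*(-143) + (0 - (-4*(-4))*3) = 7007 + (0 - 16*3) = 7007 + (0 - 1*48) = 7007 + (0 - 48) = 7007 - 48 = 6959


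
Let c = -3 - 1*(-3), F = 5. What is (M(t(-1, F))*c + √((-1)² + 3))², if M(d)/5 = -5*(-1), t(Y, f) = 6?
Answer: 4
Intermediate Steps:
M(d) = 25 (M(d) = 5*(-5*(-1)) = 5*5 = 25)
c = 0 (c = -3 + 3 = 0)
(M(t(-1, F))*c + √((-1)² + 3))² = (25*0 + √((-1)² + 3))² = (0 + √(1 + 3))² = (0 + √4)² = (0 + 2)² = 2² = 4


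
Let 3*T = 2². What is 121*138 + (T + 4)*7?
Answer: 50206/3 ≈ 16735.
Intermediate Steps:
T = 4/3 (T = (⅓)*2² = (⅓)*4 = 4/3 ≈ 1.3333)
121*138 + (T + 4)*7 = 121*138 + (4/3 + 4)*7 = 16698 + (16/3)*7 = 16698 + 112/3 = 50206/3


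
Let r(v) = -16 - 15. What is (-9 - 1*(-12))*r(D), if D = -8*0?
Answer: -93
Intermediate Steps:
D = 0
r(v) = -31
(-9 - 1*(-12))*r(D) = (-9 - 1*(-12))*(-31) = (-9 + 12)*(-31) = 3*(-31) = -93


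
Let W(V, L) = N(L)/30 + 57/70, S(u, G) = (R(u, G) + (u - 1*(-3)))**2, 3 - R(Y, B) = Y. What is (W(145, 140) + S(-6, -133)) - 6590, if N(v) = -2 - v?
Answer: -1377163/210 ≈ -6557.9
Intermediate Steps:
R(Y, B) = 3 - Y
S(u, G) = 36 (S(u, G) = ((3 - u) + (u - 1*(-3)))**2 = ((3 - u) + (u + 3))**2 = ((3 - u) + (3 + u))**2 = 6**2 = 36)
W(V, L) = 157/210 - L/30 (W(V, L) = (-2 - L)/30 + 57/70 = (-2 - L)*(1/30) + 57*(1/70) = (-1/15 - L/30) + 57/70 = 157/210 - L/30)
(W(145, 140) + S(-6, -133)) - 6590 = ((157/210 - 1/30*140) + 36) - 6590 = ((157/210 - 14/3) + 36) - 6590 = (-823/210 + 36) - 6590 = 6737/210 - 6590 = -1377163/210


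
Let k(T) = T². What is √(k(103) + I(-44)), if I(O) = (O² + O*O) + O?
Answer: √14437 ≈ 120.15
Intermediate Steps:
I(O) = O + 2*O² (I(O) = (O² + O²) + O = 2*O² + O = O + 2*O²)
√(k(103) + I(-44)) = √(103² - 44*(1 + 2*(-44))) = √(10609 - 44*(1 - 88)) = √(10609 - 44*(-87)) = √(10609 + 3828) = √14437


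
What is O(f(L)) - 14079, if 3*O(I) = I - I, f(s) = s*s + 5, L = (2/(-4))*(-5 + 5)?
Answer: -14079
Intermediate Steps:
L = 0 (L = (2*(-¼))*0 = -½*0 = 0)
f(s) = 5 + s² (f(s) = s² + 5 = 5 + s²)
O(I) = 0 (O(I) = (I - I)/3 = (⅓)*0 = 0)
O(f(L)) - 14079 = 0 - 14079 = -14079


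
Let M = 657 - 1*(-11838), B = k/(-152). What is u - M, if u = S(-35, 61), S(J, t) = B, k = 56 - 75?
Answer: -99959/8 ≈ -12495.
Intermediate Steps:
k = -19
B = ⅛ (B = -19/(-152) = -19*(-1/152) = ⅛ ≈ 0.12500)
S(J, t) = ⅛
u = ⅛ ≈ 0.12500
M = 12495 (M = 657 + 11838 = 12495)
u - M = ⅛ - 1*12495 = ⅛ - 12495 = -99959/8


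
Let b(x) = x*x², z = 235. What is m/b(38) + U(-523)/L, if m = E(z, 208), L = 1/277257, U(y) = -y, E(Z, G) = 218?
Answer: 3978368456305/27436 ≈ 1.4501e+8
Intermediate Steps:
b(x) = x³
L = 1/277257 ≈ 3.6068e-6
m = 218
m/b(38) + U(-523)/L = 218/(38³) + (-1*(-523))/(1/277257) = 218/54872 + 523*277257 = 218*(1/54872) + 145005411 = 109/27436 + 145005411 = 3978368456305/27436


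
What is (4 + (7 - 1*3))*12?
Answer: 96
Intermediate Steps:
(4 + (7 - 1*3))*12 = (4 + (7 - 3))*12 = (4 + 4)*12 = 8*12 = 96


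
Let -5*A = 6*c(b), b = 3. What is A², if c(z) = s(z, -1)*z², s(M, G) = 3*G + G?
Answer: 46656/25 ≈ 1866.2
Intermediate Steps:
s(M, G) = 4*G
c(z) = -4*z² (c(z) = (4*(-1))*z² = -4*z²)
A = 216/5 (A = -6*(-4*3²)/5 = -6*(-4*9)/5 = -6*(-36)/5 = -⅕*(-216) = 216/5 ≈ 43.200)
A² = (216/5)² = 46656/25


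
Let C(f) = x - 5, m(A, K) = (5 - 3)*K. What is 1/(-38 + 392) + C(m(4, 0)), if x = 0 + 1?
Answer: -1415/354 ≈ -3.9972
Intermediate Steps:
m(A, K) = 2*K
x = 1
C(f) = -4 (C(f) = 1 - 5 = -4)
1/(-38 + 392) + C(m(4, 0)) = 1/(-38 + 392) - 4 = 1/354 - 4 = -1415/354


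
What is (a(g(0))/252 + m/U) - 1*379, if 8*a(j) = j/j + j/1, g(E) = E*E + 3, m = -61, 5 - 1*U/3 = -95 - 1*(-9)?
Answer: -2484659/6552 ≈ -379.22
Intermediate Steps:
U = 273 (U = 15 - 3*(-95 - 1*(-9)) = 15 - 3*(-95 + 9) = 15 - 3*(-86) = 15 + 258 = 273)
g(E) = 3 + E**2 (g(E) = E**2 + 3 = 3 + E**2)
a(j) = 1/8 + j/8 (a(j) = (j/j + j/1)/8 = (1 + j*1)/8 = (1 + j)/8 = 1/8 + j/8)
(a(g(0))/252 + m/U) - 1*379 = ((1/8 + (3 + 0**2)/8)/252 - 61/273) - 1*379 = ((1/8 + (3 + 0)/8)*(1/252) - 61*1/273) - 379 = ((1/8 + (1/8)*3)*(1/252) - 61/273) - 379 = ((1/8 + 3/8)*(1/252) - 61/273) - 379 = ((1/2)*(1/252) - 61/273) - 379 = (1/504 - 61/273) - 379 = -1451/6552 - 379 = -2484659/6552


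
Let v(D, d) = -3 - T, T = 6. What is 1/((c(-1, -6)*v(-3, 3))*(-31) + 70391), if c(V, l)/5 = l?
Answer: 1/62021 ≈ 1.6124e-5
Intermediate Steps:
v(D, d) = -9 (v(D, d) = -3 - 1*6 = -3 - 6 = -9)
c(V, l) = 5*l
1/((c(-1, -6)*v(-3, 3))*(-31) + 70391) = 1/(((5*(-6))*(-9))*(-31) + 70391) = 1/(-30*(-9)*(-31) + 70391) = 1/(270*(-31) + 70391) = 1/(-8370 + 70391) = 1/62021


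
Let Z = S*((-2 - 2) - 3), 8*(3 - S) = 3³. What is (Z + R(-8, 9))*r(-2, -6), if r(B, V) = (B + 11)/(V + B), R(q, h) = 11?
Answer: -981/64 ≈ -15.328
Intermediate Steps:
r(B, V) = (11 + B)/(B + V)
S = -3/8 (S = 3 - ⅛*3³ = 3 - ⅛*27 = 3 - 27/8 = -3/8 ≈ -0.37500)
Z = 21/8 (Z = -3*((-2 - 2) - 3)/8 = -3*(-4 - 3)/8 = -3/8*(-7) = 21/8 ≈ 2.6250)
(Z + R(-8, 9))*r(-2, -6) = (21/8 + 11)*((11 - 2)/(-2 - 6)) = 109*(9/(-8))/8 = 109*(-⅛*9)/8 = (109/8)*(-9/8) = -981/64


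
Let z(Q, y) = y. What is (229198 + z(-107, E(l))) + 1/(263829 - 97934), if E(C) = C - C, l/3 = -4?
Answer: 38022802211/165895 ≈ 2.2920e+5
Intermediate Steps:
l = -12 (l = 3*(-4) = -12)
E(C) = 0
(229198 + z(-107, E(l))) + 1/(263829 - 97934) = (229198 + 0) + 1/(263829 - 97934) = 229198 + 1/165895 = 38022802211/165895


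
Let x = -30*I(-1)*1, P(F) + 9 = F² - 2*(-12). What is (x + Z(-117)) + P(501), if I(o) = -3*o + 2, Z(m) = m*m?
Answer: 264555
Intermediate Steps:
Z(m) = m²
I(o) = 2 - 3*o
P(F) = 15 + F² (P(F) = -9 + (F² - 2*(-12)) = -9 + (F² + 24) = -9 + (24 + F²) = 15 + F²)
x = -150 (x = -30*(2 - 3*(-1))*1 = -30*(2 + 3)*1 = -30*5*1 = -150*1 = -150)
(x + Z(-117)) + P(501) = (-150 + (-117)²) + (15 + 501²) = (-150 + 13689) + (15 + 251001) = 13539 + 251016 = 264555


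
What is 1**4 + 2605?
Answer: 2606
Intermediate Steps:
1**4 + 2605 = 1 + 2605 = 2606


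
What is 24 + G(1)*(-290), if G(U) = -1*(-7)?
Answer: -2006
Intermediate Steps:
G(U) = 7
24 + G(1)*(-290) = 24 + 7*(-290) = 24 - 2030 = -2006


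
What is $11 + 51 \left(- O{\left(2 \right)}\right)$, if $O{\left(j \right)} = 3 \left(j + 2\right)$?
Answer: $-601$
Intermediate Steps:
$O{\left(j \right)} = 6 + 3 j$ ($O{\left(j \right)} = 3 \left(2 + j\right) = 6 + 3 j$)
$11 + 51 \left(- O{\left(2 \right)}\right) = 11 + 51 \left(- (6 + 3 \cdot 2)\right) = 11 + 51 \left(- (6 + 6)\right) = 11 + 51 \left(\left(-1\right) 12\right) = 11 + 51 \left(-12\right) = 11 - 612 = -601$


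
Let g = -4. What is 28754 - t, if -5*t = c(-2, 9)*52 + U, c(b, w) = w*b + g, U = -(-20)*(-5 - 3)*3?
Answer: 142146/5 ≈ 28429.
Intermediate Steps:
U = -480 (U = -(-20)*(-8)*3 = -5*32*3 = -160*3 = -480)
c(b, w) = -4 + b*w (c(b, w) = w*b - 4 = b*w - 4 = -4 + b*w)
t = 1624/5 (t = -((-4 - 2*9)*52 - 480)/5 = -((-4 - 18)*52 - 480)/5 = -(-22*52 - 480)/5 = -(-1144 - 480)/5 = -1/5*(-1624) = 1624/5 ≈ 324.80)
28754 - t = 28754 - 1*1624/5 = 28754 - 1624/5 = 142146/5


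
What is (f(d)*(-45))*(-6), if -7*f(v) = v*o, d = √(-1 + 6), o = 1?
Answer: -270*√5/7 ≈ -86.248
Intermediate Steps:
d = √5 ≈ 2.2361
f(v) = -v/7
(f(d)*(-45))*(-6) = (-√5/7*(-45))*(-6) = (45*√5/7)*(-6) = -270*√5/7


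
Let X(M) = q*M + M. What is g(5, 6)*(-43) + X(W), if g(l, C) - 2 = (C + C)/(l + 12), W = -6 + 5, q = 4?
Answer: -2063/17 ≈ -121.35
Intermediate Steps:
W = -1
g(l, C) = 2 + 2*C/(12 + l) (g(l, C) = 2 + (C + C)/(l + 12) = 2 + (2*C)/(12 + l) = 2 + 2*C/(12 + l))
X(M) = 5*M (X(M) = 4*M + M = 5*M)
g(5, 6)*(-43) + X(W) = (2*(12 + 6 + 5)/(12 + 5))*(-43) + 5*(-1) = (2*23/17)*(-43) - 5 = (2*(1/17)*23)*(-43) - 5 = (46/17)*(-43) - 5 = -1978/17 - 5 = -2063/17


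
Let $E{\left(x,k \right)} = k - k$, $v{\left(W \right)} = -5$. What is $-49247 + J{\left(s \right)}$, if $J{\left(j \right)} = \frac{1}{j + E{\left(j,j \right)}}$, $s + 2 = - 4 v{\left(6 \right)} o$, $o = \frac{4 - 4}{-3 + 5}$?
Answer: $- \frac{98495}{2} \approx -49248.0$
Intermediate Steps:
$o = 0$ ($o = \frac{0}{2} = 0 \cdot \frac{1}{2} = 0$)
$s = -2$ ($s = -2 + \left(-4\right) \left(-5\right) 0 = -2 + 20 \cdot 0 = -2 + 0 = -2$)
$E{\left(x,k \right)} = 0$
$J{\left(j \right)} = \frac{1}{j}$ ($J{\left(j \right)} = \frac{1}{j + 0} = \frac{1}{j}$)
$-49247 + J{\left(s \right)} = -49247 + \frac{1}{-2} = -49247 - \frac{1}{2} = - \frac{98495}{2}$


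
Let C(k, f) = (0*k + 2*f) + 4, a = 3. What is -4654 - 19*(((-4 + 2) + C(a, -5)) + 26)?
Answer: -4996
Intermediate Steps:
C(k, f) = 4 + 2*f (C(k, f) = (0 + 2*f) + 4 = 2*f + 4 = 4 + 2*f)
-4654 - 19*(((-4 + 2) + C(a, -5)) + 26) = -4654 - 19*(((-4 + 2) + (4 + 2*(-5))) + 26) = -4654 - 19*((-2 + (4 - 10)) + 26) = -4654 - 19*((-2 - 6) + 26) = -4654 - 19*(-8 + 26) = -4654 - 19*18 = -4654 - 1*342 = -4654 - 342 = -4996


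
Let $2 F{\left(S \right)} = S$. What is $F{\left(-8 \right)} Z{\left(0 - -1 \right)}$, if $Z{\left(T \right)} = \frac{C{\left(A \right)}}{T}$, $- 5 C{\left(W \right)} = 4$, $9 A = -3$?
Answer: $\frac{16}{5} \approx 3.2$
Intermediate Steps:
$F{\left(S \right)} = \frac{S}{2}$
$A = - \frac{1}{3}$ ($A = \frac{1}{9} \left(-3\right) = - \frac{1}{3} \approx -0.33333$)
$C{\left(W \right)} = - \frac{4}{5}$ ($C{\left(W \right)} = \left(- \frac{1}{5}\right) 4 = - \frac{4}{5}$)
$Z{\left(T \right)} = - \frac{4}{5 T}$
$F{\left(-8 \right)} Z{\left(0 - -1 \right)} = \frac{1}{2} \left(-8\right) \left(- \frac{4}{5 \left(0 - -1\right)}\right) = - 4 \left(- \frac{4}{5 \left(0 + 1\right)}\right) = - 4 \left(- \frac{4}{5 \cdot 1}\right) = - 4 \left(\left(- \frac{4}{5}\right) 1\right) = \left(-4\right) \left(- \frac{4}{5}\right) = \frac{16}{5}$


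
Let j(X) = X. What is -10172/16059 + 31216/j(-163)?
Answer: -502955780/2617617 ≈ -192.14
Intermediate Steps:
-10172/16059 + 31216/j(-163) = -10172/16059 + 31216/(-163) = -10172*1/16059 + 31216*(-1/163) = -10172/16059 - 31216/163 = -502955780/2617617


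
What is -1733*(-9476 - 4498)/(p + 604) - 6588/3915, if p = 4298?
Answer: 585043417/118465 ≈ 4938.5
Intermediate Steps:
-1733*(-9476 - 4498)/(p + 604) - 6588/3915 = -1733*(-9476 - 4498)/(4298 + 604) - 6588/3915 = -1733/(4902/(-13974)) - 6588*1/3915 = -1733/(4902*(-1/13974)) - 244/145 = -1733/(-817/2329) - 244/145 = -1733*(-2329/817) - 244/145 = 4036157/817 - 244/145 = 585043417/118465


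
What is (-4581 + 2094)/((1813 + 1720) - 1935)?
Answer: -2487/1598 ≈ -1.5563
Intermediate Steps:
(-4581 + 2094)/((1813 + 1720) - 1935) = -2487/(3533 - 1935) = -2487/1598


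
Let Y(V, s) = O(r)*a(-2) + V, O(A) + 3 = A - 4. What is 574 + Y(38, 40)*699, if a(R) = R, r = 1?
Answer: 35524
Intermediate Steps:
O(A) = -7 + A (O(A) = -3 + (A - 4) = -3 + (-4 + A) = -7 + A)
Y(V, s) = 12 + V (Y(V, s) = (-7 + 1)*(-2) + V = -6*(-2) + V = 12 + V)
574 + Y(38, 40)*699 = 574 + (12 + 38)*699 = 574 + 50*699 = 574 + 34950 = 35524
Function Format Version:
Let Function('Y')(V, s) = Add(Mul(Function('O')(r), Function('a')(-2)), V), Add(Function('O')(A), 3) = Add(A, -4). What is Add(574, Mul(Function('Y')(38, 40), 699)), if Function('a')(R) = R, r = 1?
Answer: 35524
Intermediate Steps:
Function('O')(A) = Add(-7, A) (Function('O')(A) = Add(-3, Add(A, -4)) = Add(-3, Add(-4, A)) = Add(-7, A))
Function('Y')(V, s) = Add(12, V) (Function('Y')(V, s) = Add(Mul(Add(-7, 1), -2), V) = Add(Mul(-6, -2), V) = Add(12, V))
Add(574, Mul(Function('Y')(38, 40), 699)) = Add(574, Mul(Add(12, 38), 699)) = Add(574, Mul(50, 699)) = Add(574, 34950) = 35524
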